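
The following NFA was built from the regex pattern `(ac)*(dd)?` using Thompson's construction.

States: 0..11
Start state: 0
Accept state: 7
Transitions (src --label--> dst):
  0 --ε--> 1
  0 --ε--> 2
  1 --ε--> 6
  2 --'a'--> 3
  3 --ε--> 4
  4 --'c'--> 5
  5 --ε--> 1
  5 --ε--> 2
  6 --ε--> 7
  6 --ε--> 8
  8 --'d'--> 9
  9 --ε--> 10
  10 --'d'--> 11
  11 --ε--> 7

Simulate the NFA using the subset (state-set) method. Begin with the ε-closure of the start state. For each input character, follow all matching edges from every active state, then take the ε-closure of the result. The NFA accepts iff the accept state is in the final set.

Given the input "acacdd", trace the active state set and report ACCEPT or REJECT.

Answer: ACCEPT

Steps:
start: ε-closure({0}) = {0,1,2,6,7,8}
'a' @ 1: {3,4}
'c' @ 2: {1,2,5,6,7,8}  [accepting]
'a' @ 3: {3,4}
'c' @ 4: {1,2,5,6,7,8}  [accepting]
'd' @ 5: {9,10}
'd' @ 6: {7,11}  [accepting]
final: {7,11}; accept 7 in set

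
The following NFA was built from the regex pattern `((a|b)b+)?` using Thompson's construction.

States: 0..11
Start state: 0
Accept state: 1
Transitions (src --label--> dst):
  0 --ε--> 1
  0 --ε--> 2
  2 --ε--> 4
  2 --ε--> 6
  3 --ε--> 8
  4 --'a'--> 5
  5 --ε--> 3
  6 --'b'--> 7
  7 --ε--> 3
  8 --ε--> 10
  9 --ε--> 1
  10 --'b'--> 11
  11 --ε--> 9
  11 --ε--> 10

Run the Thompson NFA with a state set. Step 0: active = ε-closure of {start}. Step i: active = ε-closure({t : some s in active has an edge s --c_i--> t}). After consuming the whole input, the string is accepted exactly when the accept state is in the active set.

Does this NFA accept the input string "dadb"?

start: ε-closure({0}) = {0,1,2,4,6}
'd' @ 1: {}  — state set empty
rest 'adb' ignored (set empty)
final: {}; accept 1 not in set

Answer: REJECT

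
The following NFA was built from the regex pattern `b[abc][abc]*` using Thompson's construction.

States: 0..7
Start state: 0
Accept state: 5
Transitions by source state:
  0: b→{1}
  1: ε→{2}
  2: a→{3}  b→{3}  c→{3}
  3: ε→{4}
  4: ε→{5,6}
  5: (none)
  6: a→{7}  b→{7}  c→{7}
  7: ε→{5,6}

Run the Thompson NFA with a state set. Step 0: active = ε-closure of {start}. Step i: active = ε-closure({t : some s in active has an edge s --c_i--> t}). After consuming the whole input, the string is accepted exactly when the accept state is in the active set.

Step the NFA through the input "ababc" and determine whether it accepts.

Answer: REJECT

Derivation:
start: ε-closure({0}) = {0}
'a' @ 1: {}  — no active states
rest 'babc' ignored (set empty)
after full input: {}  (accept=5 not in)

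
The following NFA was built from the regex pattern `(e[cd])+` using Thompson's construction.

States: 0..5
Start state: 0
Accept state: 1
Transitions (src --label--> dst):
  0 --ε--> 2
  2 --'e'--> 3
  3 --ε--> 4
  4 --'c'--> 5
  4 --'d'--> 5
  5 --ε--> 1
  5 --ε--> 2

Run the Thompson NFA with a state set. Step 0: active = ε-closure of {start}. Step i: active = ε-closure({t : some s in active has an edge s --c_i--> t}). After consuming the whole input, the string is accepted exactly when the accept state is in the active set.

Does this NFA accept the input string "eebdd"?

Answer: REJECT

Steps:
initial (ε-close {0}): {0,2}
'e' @ 1: {3,4}
'e' @ 2: {}  — no active states
rest 'bdd' ignored (set empty)
final: {}; accept 1 not in set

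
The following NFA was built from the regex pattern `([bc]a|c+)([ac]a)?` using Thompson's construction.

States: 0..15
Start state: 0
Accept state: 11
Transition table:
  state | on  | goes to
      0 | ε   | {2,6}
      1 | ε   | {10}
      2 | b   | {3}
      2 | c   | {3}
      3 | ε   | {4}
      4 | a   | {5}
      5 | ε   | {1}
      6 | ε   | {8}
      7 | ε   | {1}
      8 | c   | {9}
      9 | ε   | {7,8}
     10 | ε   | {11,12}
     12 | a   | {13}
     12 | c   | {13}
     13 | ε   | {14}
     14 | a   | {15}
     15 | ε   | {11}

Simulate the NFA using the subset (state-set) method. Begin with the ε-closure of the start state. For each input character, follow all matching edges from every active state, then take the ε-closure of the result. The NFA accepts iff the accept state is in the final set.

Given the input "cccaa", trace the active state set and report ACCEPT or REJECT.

start: ε-closure({0}) = {0,2,6,8}
'c' @ 1: {1,3,4,7,8,9,10,11,12}  [accepting]
'c' @ 2: {1,7,8,9,10,11,12,13,14}  [accepting]
'c' @ 3: {1,7,8,9,10,11,12,13,14}  [accepting]
'a' @ 4: {11,13,14,15}  [accepting]
'a' @ 5: {11,15}  [accepting]
final: {11,15}; accept 11 in set

Answer: ACCEPT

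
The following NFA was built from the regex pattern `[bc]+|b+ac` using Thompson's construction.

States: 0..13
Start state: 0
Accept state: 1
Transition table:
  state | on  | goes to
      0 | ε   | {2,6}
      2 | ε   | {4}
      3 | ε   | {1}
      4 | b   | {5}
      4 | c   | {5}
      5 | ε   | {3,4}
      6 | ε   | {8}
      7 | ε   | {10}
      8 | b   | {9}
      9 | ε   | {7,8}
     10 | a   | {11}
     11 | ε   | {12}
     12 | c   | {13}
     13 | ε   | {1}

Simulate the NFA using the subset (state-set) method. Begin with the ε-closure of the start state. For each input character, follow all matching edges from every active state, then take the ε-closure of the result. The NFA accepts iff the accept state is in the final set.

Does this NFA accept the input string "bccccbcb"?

initial (ε-close {0}): {0,2,4,6,8}
'b' @ 1: {1,3,4,5,7,8,9,10}  ✓accept
'c' @ 2: {1,3,4,5}  ✓accept
'c' @ 3: {1,3,4,5}  ✓accept
'c' @ 4: {1,3,4,5}  ✓accept
'c' @ 5: {1,3,4,5}  ✓accept
'b' @ 6: {1,3,4,5}  ✓accept
'c' @ 7: {1,3,4,5}  ✓accept
'b' @ 8: {1,3,4,5}  ✓accept
final: {1,3,4,5}; accept 1 in set

Answer: ACCEPT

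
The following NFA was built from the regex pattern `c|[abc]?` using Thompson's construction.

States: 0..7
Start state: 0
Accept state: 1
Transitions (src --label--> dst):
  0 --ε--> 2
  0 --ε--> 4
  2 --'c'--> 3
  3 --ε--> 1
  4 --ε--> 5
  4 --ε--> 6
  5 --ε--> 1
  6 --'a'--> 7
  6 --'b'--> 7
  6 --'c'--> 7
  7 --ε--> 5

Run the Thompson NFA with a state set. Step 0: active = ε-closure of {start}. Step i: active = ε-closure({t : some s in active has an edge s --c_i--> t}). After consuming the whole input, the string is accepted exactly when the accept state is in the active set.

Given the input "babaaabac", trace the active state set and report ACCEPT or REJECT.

initial (ε-close {0}): {0,1,2,4,5,6}
'b' @ 1: {1,5,7}  (accept∈set)
'a' @ 2: {}  — state set empty
rest 'baaabac' ignored (set empty)
end set {} — state 1 not in

Answer: REJECT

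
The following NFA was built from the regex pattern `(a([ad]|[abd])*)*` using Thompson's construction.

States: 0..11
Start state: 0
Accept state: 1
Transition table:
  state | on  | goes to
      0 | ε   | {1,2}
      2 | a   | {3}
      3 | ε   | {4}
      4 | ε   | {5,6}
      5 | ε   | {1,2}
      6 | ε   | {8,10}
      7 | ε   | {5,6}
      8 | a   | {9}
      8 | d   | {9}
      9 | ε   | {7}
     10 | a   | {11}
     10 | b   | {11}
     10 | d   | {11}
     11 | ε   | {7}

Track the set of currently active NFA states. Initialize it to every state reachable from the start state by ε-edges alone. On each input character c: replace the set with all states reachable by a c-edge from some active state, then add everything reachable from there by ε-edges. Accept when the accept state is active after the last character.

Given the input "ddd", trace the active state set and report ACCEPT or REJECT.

Answer: REJECT

Trace:
start: ε-closure({0}) = {0,1,2}
'd' @ 1: {}  — dead — no transitions
rest 'dd' ignored (set empty)
final: {}; accept 1 not in set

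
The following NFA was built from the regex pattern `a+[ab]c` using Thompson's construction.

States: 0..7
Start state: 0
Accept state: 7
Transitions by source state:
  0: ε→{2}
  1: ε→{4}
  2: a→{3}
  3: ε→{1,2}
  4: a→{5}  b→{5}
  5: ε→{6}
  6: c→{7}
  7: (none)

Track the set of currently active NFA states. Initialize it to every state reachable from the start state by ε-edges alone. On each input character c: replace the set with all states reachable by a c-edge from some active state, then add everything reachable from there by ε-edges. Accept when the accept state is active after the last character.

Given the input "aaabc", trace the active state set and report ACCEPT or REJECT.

initial (ε-close {0}): {0,2}
'a' @ 1: {1,2,3,4}
'a' @ 2: {1,2,3,4,5,6}
'a' @ 3: {1,2,3,4,5,6}
'b' @ 4: {5,6}
'c' @ 5: {7}  ✓accept
after full input: {7}  (accept=7 in)

Answer: ACCEPT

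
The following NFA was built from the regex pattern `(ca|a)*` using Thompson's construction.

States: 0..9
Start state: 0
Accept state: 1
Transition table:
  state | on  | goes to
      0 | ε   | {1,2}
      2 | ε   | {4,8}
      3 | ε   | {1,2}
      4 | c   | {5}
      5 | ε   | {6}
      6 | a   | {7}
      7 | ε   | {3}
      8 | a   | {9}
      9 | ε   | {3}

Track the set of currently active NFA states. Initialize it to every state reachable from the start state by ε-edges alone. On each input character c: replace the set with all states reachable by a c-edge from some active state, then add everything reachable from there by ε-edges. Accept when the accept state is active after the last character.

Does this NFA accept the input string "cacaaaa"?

initial (ε-close {0}): {0,1,2,4,8}
'c' @ 1: {5,6}
'a' @ 2: {1,2,3,4,7,8}  ✓accept
'c' @ 3: {5,6}
'a' @ 4: {1,2,3,4,7,8}  ✓accept
'a' @ 5: {1,2,3,4,8,9}  ✓accept
'a' @ 6: {1,2,3,4,8,9}  ✓accept
'a' @ 7: {1,2,3,4,8,9}  ✓accept
end set {1,2,3,4,8,9} — state 1 in

Answer: ACCEPT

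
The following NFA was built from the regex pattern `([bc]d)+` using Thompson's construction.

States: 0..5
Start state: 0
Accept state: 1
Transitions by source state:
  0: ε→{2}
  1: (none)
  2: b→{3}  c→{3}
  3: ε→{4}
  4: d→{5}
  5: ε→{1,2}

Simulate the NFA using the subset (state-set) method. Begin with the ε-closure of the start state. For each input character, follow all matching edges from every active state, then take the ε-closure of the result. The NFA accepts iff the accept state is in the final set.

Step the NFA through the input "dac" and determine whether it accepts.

initial (ε-close {0}): {0,2}
'd' @ 1: {}  — state set empty
rest 'ac' ignored (set empty)
end set {} — state 1 not in

Answer: REJECT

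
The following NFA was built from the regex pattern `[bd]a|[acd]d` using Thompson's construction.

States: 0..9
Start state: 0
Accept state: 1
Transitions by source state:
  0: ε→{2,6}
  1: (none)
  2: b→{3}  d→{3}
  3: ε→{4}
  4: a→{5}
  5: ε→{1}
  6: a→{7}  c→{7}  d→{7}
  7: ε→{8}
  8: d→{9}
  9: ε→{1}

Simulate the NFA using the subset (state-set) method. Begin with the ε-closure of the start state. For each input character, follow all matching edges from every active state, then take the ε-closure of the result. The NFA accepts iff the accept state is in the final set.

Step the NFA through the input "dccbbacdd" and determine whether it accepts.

Answer: REJECT

Derivation:
initial (ε-close {0}): {0,2,6}
'd' @ 1: {3,4,7,8}
'c' @ 2: {}  — no active states
rest 'cbbacdd' ignored (set empty)
after full input: {}  (accept=1 not in)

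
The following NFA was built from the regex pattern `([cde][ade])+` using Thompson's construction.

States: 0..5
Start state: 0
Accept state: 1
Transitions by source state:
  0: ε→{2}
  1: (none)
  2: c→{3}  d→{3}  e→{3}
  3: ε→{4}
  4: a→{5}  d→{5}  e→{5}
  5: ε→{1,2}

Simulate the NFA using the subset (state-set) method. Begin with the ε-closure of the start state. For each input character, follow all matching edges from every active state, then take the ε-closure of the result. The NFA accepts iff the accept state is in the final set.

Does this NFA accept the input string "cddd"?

Answer: ACCEPT

Trace:
S₀ = ε-closure({0}) = {0,2}
'c' @ 1: {3,4}
'd' @ 2: {1,2,5}  (accept∈set)
'd' @ 3: {3,4}
'd' @ 4: {1,2,5}  (accept∈set)
final: {1,2,5}; accept 1 in set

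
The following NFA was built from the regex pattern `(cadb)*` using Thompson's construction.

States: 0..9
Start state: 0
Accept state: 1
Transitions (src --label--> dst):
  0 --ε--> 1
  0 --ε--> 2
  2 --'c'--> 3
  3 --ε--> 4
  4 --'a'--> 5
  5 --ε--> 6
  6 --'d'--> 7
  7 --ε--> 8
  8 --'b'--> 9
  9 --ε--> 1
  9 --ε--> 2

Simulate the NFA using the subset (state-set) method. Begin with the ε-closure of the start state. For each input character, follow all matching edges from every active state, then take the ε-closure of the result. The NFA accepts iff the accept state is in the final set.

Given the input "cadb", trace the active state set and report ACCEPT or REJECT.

Answer: ACCEPT

Steps:
initial (ε-close {0}): {0,1,2}
'c' @ 1: {3,4}
'a' @ 2: {5,6}
'd' @ 3: {7,8}
'b' @ 4: {1,2,9}  [accepting]
after full input: {1,2,9}  (accept=1 in)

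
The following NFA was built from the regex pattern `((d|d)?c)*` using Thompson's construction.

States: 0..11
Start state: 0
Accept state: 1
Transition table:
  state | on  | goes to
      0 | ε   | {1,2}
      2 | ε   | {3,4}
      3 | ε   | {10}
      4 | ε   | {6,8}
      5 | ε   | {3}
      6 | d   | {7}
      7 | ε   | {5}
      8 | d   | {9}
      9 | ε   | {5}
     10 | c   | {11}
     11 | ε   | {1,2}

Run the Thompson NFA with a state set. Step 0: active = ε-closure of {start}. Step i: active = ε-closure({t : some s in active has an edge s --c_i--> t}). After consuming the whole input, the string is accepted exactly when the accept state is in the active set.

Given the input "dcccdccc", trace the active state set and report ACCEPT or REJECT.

S₀ = ε-closure({0}) = {0,1,2,3,4,6,8,10}
'd' @ 1: {3,5,7,9,10}
'c' @ 2: {1,2,3,4,6,8,10,11}  [accepting]
'c' @ 3: {1,2,3,4,6,8,10,11}  [accepting]
'c' @ 4: {1,2,3,4,6,8,10,11}  [accepting]
'd' @ 5: {3,5,7,9,10}
'c' @ 6: {1,2,3,4,6,8,10,11}  [accepting]
'c' @ 7: {1,2,3,4,6,8,10,11}  [accepting]
'c' @ 8: {1,2,3,4,6,8,10,11}  [accepting]
end set {1,2,3,4,6,8,10,11} — state 1 in

Answer: ACCEPT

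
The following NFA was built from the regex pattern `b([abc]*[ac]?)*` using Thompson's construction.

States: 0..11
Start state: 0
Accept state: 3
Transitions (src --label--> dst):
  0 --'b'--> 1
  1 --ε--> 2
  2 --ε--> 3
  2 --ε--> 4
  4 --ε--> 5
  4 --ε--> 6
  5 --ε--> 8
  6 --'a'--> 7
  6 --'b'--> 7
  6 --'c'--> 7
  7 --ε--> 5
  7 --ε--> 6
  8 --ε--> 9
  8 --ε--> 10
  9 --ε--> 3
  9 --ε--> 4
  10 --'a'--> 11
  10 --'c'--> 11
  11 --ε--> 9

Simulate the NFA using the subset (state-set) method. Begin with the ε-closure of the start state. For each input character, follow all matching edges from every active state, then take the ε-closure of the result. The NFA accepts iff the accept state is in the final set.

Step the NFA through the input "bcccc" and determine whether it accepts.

Answer: ACCEPT

Trace:
start: ε-closure({0}) = {0}
'b' @ 1: {1,2,3,4,5,6,8,9,10}  [accepting]
'c' @ 2: {3,4,5,6,7,8,9,10,11}  [accepting]
'c' @ 3: {3,4,5,6,7,8,9,10,11}  [accepting]
'c' @ 4: {3,4,5,6,7,8,9,10,11}  [accepting]
'c' @ 5: {3,4,5,6,7,8,9,10,11}  [accepting]
end set {3,4,5,6,7,8,9,10,11} — state 3 in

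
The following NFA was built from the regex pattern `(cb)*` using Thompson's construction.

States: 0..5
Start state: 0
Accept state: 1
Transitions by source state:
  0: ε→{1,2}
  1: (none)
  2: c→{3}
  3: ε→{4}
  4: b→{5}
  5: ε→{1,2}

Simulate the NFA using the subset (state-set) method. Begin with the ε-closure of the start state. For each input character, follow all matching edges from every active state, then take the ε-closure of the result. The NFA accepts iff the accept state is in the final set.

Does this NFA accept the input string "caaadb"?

Answer: REJECT

Steps:
initial (ε-close {0}): {0,1,2}
'c' @ 1: {3,4}
'a' @ 2: {}  — state set empty
rest 'aadb' ignored (set empty)
after full input: {}  (accept=1 not in)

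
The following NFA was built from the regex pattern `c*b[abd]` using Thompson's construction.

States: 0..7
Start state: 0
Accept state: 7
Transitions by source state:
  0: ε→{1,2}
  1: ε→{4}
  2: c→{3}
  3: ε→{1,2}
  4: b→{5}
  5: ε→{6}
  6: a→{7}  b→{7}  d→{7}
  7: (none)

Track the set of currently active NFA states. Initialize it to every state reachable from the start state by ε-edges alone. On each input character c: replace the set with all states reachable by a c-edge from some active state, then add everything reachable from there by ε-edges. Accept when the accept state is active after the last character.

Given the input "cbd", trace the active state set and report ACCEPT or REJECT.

Answer: ACCEPT

Derivation:
initial (ε-close {0}): {0,1,2,4}
'c' @ 1: {1,2,3,4}
'b' @ 2: {5,6}
'd' @ 3: {7}  [accepting]
final: {7}; accept 7 in set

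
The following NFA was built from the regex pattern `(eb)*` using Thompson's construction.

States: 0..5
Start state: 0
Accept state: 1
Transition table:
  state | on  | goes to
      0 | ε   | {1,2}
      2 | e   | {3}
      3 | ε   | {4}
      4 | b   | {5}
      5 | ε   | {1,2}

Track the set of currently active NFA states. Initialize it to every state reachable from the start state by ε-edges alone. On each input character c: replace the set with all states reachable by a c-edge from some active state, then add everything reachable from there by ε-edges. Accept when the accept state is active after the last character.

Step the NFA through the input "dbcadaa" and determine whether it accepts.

Answer: REJECT

Steps:
initial (ε-close {0}): {0,1,2}
'd' @ 1: {}  — no active states
rest 'bcadaa' ignored (set empty)
final: {}; accept 1 not in set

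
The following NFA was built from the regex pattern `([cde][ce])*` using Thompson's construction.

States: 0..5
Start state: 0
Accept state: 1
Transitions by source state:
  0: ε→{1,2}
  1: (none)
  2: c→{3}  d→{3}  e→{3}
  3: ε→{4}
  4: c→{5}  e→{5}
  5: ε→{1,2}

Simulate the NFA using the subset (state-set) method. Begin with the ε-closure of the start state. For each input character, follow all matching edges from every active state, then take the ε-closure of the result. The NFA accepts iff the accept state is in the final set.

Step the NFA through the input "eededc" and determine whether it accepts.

S₀ = ε-closure({0}) = {0,1,2}
'e' @ 1: {3,4}
'e' @ 2: {1,2,5}  [accepting]
'd' @ 3: {3,4}
'e' @ 4: {1,2,5}  [accepting]
'd' @ 5: {3,4}
'c' @ 6: {1,2,5}  [accepting]
end set {1,2,5} — state 1 in

Answer: ACCEPT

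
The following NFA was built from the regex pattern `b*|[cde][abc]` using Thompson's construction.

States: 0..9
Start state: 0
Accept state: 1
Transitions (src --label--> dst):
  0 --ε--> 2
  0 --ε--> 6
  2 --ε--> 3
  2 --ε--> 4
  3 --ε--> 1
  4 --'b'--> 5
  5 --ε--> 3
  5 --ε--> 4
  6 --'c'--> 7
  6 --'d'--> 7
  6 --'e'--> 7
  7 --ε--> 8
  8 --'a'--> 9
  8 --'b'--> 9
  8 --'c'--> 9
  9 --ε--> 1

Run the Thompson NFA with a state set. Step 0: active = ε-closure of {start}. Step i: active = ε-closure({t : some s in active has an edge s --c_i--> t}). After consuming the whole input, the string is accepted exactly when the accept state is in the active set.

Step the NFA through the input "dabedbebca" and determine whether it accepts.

Answer: REJECT

Steps:
initial (ε-close {0}): {0,1,2,3,4,6}
'd' @ 1: {7,8}
'a' @ 2: {1,9}  [accepting]
'b' @ 3: {}  — no active states
rest 'edbebca' ignored (set empty)
end set {} — state 1 not in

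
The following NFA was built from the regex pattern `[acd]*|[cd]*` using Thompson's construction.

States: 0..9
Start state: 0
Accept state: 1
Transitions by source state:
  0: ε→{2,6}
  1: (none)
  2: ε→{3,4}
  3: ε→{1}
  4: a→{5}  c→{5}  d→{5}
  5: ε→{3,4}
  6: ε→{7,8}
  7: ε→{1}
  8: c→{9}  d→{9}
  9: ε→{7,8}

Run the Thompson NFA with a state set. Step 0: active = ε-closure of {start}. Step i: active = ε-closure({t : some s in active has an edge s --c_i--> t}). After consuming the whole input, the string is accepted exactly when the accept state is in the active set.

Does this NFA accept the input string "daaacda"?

S₀ = ε-closure({0}) = {0,1,2,3,4,6,7,8}
'd' @ 1: {1,3,4,5,7,8,9}  (accept∈set)
'a' @ 2: {1,3,4,5}  (accept∈set)
'a' @ 3: {1,3,4,5}  (accept∈set)
'a' @ 4: {1,3,4,5}  (accept∈set)
'c' @ 5: {1,3,4,5}  (accept∈set)
'd' @ 6: {1,3,4,5}  (accept∈set)
'a' @ 7: {1,3,4,5}  (accept∈set)
final: {1,3,4,5}; accept 1 in set

Answer: ACCEPT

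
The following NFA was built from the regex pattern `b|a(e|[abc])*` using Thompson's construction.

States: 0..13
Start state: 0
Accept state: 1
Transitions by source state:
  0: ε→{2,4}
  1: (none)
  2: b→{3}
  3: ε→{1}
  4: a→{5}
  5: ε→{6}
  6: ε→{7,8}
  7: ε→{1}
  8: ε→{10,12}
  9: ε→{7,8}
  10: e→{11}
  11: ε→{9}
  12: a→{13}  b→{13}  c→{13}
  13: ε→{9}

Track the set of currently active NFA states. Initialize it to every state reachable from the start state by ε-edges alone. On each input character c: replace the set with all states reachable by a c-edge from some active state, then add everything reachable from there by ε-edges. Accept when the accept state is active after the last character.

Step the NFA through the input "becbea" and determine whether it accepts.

S₀ = ε-closure({0}) = {0,2,4}
'b' @ 1: {1,3}  (accept∈set)
'e' @ 2: {}  — no active states
rest 'cbea' ignored (set empty)
end set {} — state 1 not in

Answer: REJECT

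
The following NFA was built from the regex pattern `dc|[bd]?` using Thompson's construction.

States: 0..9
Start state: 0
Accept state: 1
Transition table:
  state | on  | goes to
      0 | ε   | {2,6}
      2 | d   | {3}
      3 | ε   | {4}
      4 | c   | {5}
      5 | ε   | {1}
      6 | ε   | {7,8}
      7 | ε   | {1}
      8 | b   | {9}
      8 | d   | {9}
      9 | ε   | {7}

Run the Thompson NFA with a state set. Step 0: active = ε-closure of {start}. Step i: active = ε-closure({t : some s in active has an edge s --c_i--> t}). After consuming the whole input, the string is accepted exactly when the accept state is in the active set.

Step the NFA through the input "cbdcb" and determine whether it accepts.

initial (ε-close {0}): {0,1,2,6,7,8}
'c' @ 1: {}  — dead — no transitions
rest 'bdcb' ignored (set empty)
end set {} — state 1 not in

Answer: REJECT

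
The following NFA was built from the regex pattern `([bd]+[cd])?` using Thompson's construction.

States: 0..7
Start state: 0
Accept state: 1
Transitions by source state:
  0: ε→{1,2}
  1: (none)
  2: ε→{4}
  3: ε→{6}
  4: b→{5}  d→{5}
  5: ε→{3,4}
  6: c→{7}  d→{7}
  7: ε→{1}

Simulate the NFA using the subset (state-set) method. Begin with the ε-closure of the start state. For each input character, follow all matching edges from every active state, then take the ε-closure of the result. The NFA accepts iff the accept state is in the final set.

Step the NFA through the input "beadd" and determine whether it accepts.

S₀ = ε-closure({0}) = {0,1,2,4}
'b' @ 1: {3,4,5,6}
'e' @ 2: {}  — no active states
rest 'add' ignored (set empty)
after full input: {}  (accept=1 not in)

Answer: REJECT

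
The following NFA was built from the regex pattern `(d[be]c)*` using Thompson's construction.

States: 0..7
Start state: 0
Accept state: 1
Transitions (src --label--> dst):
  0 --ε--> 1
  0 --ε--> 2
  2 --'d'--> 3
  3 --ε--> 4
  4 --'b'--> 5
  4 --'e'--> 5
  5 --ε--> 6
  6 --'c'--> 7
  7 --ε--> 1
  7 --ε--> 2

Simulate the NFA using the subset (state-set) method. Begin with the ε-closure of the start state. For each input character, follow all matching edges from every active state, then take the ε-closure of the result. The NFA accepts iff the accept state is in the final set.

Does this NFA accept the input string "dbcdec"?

initial (ε-close {0}): {0,1,2}
'd' @ 1: {3,4}
'b' @ 2: {5,6}
'c' @ 3: {1,2,7}  [accepting]
'd' @ 4: {3,4}
'e' @ 5: {5,6}
'c' @ 6: {1,2,7}  [accepting]
final: {1,2,7}; accept 1 in set

Answer: ACCEPT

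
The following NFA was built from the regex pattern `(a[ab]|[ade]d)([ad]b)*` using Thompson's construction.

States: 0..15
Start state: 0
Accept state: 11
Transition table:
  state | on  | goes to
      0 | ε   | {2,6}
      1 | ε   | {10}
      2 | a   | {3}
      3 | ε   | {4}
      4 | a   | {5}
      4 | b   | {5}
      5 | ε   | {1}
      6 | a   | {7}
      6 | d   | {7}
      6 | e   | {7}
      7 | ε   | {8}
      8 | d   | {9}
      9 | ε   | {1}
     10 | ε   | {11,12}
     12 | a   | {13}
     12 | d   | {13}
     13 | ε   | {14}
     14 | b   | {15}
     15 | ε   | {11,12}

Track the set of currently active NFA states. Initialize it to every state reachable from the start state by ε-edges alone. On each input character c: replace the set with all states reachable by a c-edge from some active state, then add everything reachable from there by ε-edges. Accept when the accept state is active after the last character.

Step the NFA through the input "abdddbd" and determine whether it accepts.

S₀ = ε-closure({0}) = {0,2,6}
'a' @ 1: {3,4,7,8}
'b' @ 2: {1,5,10,11,12}  [accepting]
'd' @ 3: {13,14}
'd' @ 4: {}  — no active states
rest 'dbd' ignored (set empty)
end set {} — state 11 not in

Answer: REJECT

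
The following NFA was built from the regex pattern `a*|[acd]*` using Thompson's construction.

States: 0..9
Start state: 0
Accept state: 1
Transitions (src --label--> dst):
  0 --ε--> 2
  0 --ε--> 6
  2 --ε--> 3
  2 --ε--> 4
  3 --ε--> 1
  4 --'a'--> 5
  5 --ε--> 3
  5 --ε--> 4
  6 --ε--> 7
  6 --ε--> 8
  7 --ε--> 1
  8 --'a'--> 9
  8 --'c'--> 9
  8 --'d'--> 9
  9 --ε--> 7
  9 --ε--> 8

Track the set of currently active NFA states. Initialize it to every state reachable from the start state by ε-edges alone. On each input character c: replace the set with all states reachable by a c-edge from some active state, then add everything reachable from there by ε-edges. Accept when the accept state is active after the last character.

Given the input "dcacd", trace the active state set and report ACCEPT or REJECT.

Answer: ACCEPT

Derivation:
S₀ = ε-closure({0}) = {0,1,2,3,4,6,7,8}
'd' @ 1: {1,7,8,9}  [accepting]
'c' @ 2: {1,7,8,9}  [accepting]
'a' @ 3: {1,7,8,9}  [accepting]
'c' @ 4: {1,7,8,9}  [accepting]
'd' @ 5: {1,7,8,9}  [accepting]
end set {1,7,8,9} — state 1 in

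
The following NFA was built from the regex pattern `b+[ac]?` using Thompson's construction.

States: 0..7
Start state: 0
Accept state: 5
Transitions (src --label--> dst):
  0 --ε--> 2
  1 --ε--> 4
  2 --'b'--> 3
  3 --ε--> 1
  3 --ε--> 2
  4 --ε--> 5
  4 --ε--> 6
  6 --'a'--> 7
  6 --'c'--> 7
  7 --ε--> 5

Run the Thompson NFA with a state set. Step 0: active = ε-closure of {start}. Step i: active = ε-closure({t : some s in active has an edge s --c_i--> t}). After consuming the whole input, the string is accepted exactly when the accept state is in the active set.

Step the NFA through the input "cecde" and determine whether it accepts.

initial (ε-close {0}): {0,2}
'c' @ 1: {}  — no active states
rest 'ecde' ignored (set empty)
end set {} — state 5 not in

Answer: REJECT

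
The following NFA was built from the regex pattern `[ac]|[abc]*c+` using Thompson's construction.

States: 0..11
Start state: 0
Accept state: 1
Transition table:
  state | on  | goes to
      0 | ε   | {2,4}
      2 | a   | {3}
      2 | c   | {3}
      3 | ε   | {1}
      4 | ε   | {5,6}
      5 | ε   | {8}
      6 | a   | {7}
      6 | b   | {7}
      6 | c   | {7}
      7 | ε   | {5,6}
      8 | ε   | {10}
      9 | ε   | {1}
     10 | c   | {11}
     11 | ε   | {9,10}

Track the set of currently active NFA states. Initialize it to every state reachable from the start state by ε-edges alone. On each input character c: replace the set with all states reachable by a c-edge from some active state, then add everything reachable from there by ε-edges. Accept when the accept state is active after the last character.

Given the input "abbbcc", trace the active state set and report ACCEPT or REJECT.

Answer: ACCEPT

Steps:
start: ε-closure({0}) = {0,2,4,5,6,8,10}
'a' @ 1: {1,3,5,6,7,8,10}  ✓accept
'b' @ 2: {5,6,7,8,10}
'b' @ 3: {5,6,7,8,10}
'b' @ 4: {5,6,7,8,10}
'c' @ 5: {1,5,6,7,8,9,10,11}  ✓accept
'c' @ 6: {1,5,6,7,8,9,10,11}  ✓accept
final: {1,5,6,7,8,9,10,11}; accept 1 in set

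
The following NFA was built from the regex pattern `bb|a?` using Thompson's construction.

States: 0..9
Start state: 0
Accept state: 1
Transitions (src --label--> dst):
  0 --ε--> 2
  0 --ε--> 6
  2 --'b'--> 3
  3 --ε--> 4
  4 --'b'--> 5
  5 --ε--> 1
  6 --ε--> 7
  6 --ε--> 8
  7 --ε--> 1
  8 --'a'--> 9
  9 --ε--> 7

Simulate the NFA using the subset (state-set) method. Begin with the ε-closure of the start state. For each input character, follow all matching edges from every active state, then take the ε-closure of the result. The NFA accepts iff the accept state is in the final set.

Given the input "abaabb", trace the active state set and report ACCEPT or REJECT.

Answer: REJECT

Trace:
start: ε-closure({0}) = {0,1,2,6,7,8}
'a' @ 1: {1,7,9}  ✓accept
'b' @ 2: {}  — dead — no transitions
rest 'aabb' ignored (set empty)
after full input: {}  (accept=1 not in)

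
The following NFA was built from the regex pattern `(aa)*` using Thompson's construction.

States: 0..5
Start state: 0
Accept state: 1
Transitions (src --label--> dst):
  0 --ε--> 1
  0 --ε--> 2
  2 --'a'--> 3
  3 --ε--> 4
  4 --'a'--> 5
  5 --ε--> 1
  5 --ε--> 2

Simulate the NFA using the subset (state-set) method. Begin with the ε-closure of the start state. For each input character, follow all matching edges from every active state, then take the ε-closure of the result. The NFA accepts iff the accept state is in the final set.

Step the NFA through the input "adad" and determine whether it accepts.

start: ε-closure({0}) = {0,1,2}
'a' @ 1: {3,4}
'd' @ 2: {}  — no active states
rest 'ad' ignored (set empty)
after full input: {}  (accept=1 not in)

Answer: REJECT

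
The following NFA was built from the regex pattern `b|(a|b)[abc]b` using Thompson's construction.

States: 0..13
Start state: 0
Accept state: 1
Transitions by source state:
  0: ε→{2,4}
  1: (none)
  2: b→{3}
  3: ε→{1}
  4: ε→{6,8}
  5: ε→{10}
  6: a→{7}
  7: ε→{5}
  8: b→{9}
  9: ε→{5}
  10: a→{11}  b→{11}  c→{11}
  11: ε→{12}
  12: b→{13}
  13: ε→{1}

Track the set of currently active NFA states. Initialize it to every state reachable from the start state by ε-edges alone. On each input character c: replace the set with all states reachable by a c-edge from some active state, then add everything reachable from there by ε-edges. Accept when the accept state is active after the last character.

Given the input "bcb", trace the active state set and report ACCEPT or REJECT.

Answer: ACCEPT

Derivation:
start: ε-closure({0}) = {0,2,4,6,8}
'b' @ 1: {1,3,5,9,10}  ✓accept
'c' @ 2: {11,12}
'b' @ 3: {1,13}  ✓accept
after full input: {1,13}  (accept=1 in)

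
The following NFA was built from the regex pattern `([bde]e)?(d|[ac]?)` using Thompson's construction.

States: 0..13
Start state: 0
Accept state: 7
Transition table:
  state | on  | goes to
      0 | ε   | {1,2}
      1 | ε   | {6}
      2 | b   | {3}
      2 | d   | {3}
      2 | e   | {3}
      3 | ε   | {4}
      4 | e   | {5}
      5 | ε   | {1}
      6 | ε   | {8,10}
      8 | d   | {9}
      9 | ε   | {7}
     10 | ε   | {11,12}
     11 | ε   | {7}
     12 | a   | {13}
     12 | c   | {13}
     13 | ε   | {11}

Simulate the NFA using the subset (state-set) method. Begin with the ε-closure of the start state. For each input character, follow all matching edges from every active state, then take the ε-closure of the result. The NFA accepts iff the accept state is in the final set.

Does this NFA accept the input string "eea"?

Answer: ACCEPT

Steps:
S₀ = ε-closure({0}) = {0,1,2,6,7,8,10,11,12}
'e' @ 1: {3,4}
'e' @ 2: {1,5,6,7,8,10,11,12}  [accepting]
'a' @ 3: {7,11,13}  [accepting]
after full input: {7,11,13}  (accept=7 in)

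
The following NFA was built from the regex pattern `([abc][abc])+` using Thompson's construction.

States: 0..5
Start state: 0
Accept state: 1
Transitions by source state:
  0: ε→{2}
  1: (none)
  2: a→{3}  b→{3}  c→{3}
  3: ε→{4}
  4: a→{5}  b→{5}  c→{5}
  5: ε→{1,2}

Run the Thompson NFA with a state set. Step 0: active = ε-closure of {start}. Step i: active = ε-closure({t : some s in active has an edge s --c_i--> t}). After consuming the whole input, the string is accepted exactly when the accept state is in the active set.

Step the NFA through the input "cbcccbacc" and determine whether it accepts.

S₀ = ε-closure({0}) = {0,2}
'c' @ 1: {3,4}
'b' @ 2: {1,2,5}  ✓accept
'c' @ 3: {3,4}
'c' @ 4: {1,2,5}  ✓accept
'c' @ 5: {3,4}
'b' @ 6: {1,2,5}  ✓accept
'a' @ 7: {3,4}
'c' @ 8: {1,2,5}  ✓accept
'c' @ 9: {3,4}
final: {3,4}; accept 1 not in set

Answer: REJECT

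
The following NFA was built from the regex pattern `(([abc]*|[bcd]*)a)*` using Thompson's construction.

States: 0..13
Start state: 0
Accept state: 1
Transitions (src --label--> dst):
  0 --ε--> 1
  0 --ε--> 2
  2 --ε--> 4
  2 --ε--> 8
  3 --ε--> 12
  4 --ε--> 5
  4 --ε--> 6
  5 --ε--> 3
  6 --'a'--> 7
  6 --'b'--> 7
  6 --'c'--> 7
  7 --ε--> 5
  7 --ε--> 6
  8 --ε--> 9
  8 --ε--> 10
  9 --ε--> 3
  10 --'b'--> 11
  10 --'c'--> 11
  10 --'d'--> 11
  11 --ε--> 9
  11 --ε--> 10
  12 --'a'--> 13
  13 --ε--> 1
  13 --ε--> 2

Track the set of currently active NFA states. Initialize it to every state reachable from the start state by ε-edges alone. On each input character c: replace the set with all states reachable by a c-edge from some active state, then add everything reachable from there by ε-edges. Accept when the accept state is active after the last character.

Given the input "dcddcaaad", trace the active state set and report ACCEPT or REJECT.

S₀ = ε-closure({0}) = {0,1,2,3,4,5,6,8,9,10,12}
'd' @ 1: {3,9,10,11,12}
'c' @ 2: {3,9,10,11,12}
'd' @ 3: {3,9,10,11,12}
'd' @ 4: {3,9,10,11,12}
'c' @ 5: {3,9,10,11,12}
'a' @ 6: {1,2,3,4,5,6,8,9,10,12,13}  (accept∈set)
'a' @ 7: {1,2,3,4,5,6,7,8,9,10,12,13}  (accept∈set)
'a' @ 8: {1,2,3,4,5,6,7,8,9,10,12,13}  (accept∈set)
'd' @ 9: {3,9,10,11,12}
end set {3,9,10,11,12} — state 1 not in

Answer: REJECT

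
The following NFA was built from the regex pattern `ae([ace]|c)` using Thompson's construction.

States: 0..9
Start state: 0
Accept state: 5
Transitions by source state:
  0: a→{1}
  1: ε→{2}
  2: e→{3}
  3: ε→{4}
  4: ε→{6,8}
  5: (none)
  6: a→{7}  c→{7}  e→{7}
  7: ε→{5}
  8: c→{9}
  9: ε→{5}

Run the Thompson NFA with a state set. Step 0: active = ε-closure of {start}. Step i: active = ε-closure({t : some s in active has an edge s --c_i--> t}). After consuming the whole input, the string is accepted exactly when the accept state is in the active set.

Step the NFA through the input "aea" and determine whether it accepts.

S₀ = ε-closure({0}) = {0}
'a' @ 1: {1,2}
'e' @ 2: {3,4,6,8}
'a' @ 3: {5,7}  ✓accept
after full input: {5,7}  (accept=5 in)

Answer: ACCEPT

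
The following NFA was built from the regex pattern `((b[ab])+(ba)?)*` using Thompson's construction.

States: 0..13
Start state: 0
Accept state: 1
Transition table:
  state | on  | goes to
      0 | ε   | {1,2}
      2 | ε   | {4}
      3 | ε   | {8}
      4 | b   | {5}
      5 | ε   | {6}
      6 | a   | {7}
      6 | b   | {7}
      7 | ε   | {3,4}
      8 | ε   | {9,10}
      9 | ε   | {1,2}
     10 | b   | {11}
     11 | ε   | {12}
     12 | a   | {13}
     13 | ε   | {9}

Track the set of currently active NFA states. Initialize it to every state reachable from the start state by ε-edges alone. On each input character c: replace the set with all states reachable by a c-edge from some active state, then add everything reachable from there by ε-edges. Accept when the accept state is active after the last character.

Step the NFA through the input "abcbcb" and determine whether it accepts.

S₀ = ε-closure({0}) = {0,1,2,4}
'a' @ 1: {}  — dead — no transitions
rest 'bcbcb' ignored (set empty)
after full input: {}  (accept=1 not in)

Answer: REJECT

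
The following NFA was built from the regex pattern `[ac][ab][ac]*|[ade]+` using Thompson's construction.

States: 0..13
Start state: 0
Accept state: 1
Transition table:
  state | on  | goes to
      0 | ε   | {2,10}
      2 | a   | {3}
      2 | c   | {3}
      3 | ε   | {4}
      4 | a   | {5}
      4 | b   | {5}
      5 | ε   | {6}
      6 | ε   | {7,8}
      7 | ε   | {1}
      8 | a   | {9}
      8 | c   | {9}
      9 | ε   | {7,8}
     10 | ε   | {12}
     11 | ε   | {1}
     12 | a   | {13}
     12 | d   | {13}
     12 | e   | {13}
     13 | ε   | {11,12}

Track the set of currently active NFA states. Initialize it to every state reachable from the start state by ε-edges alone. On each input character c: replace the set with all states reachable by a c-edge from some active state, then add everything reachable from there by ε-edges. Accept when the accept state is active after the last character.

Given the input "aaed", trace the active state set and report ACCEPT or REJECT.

Answer: ACCEPT

Steps:
initial (ε-close {0}): {0,2,10,12}
'a' @ 1: {1,3,4,11,12,13}  ✓accept
'a' @ 2: {1,5,6,7,8,11,12,13}  ✓accept
'e' @ 3: {1,11,12,13}  ✓accept
'd' @ 4: {1,11,12,13}  ✓accept
final: {1,11,12,13}; accept 1 in set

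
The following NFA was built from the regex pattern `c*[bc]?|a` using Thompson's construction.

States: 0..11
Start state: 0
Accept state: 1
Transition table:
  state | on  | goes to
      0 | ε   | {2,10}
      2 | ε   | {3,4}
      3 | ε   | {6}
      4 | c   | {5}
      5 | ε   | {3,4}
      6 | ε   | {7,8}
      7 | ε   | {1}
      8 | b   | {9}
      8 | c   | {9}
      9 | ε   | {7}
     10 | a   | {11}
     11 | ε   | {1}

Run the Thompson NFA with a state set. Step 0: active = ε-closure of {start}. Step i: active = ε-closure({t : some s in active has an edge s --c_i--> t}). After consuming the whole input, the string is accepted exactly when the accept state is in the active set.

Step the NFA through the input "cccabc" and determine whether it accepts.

Answer: REJECT

Trace:
S₀ = ε-closure({0}) = {0,1,2,3,4,6,7,8,10}
'c' @ 1: {1,3,4,5,6,7,8,9}  ✓accept
'c' @ 2: {1,3,4,5,6,7,8,9}  ✓accept
'c' @ 3: {1,3,4,5,6,7,8,9}  ✓accept
'a' @ 4: {}  — state set empty
rest 'bc' ignored (set empty)
final: {}; accept 1 not in set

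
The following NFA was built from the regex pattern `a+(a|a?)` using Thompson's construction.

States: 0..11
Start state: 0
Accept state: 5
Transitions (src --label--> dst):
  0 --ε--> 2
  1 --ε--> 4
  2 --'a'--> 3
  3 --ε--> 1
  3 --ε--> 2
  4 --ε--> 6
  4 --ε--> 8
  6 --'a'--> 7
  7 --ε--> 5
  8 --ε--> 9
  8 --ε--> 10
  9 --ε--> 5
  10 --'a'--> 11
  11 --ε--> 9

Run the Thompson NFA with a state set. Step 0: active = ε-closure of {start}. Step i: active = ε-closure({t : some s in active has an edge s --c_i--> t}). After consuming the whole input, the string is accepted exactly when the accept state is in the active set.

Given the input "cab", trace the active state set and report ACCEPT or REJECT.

start: ε-closure({0}) = {0,2}
'c' @ 1: {}  — no active states
rest 'ab' ignored (set empty)
after full input: {}  (accept=5 not in)

Answer: REJECT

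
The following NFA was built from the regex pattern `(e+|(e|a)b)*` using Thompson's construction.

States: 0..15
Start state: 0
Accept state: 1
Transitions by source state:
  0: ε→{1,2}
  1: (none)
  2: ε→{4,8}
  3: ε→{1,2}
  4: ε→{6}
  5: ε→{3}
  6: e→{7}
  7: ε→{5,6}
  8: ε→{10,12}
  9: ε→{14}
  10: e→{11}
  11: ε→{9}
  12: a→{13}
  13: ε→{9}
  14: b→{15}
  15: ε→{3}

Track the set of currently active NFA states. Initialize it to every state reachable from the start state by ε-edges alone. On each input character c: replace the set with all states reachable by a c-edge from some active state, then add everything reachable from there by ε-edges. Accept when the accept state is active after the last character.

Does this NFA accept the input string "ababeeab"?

start: ε-closure({0}) = {0,1,2,4,6,8,10,12}
'a' @ 1: {9,13,14}
'b' @ 2: {1,2,3,4,6,8,10,12,15}  [accepting]
'a' @ 3: {9,13,14}
'b' @ 4: {1,2,3,4,6,8,10,12,15}  [accepting]
'e' @ 5: {1,2,3,4,5,6,7,8,9,10,11,12,14}  [accepting]
'e' @ 6: {1,2,3,4,5,6,7,8,9,10,11,12,14}  [accepting]
'a' @ 7: {9,13,14}
'b' @ 8: {1,2,3,4,6,8,10,12,15}  [accepting]
final: {1,2,3,4,6,8,10,12,15}; accept 1 in set

Answer: ACCEPT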